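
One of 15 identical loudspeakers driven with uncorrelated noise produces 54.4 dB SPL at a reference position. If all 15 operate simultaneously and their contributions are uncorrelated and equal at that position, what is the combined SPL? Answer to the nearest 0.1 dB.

66.2 dB SPL

15 equal incoherent sources raise the level by 10·log₁₀(15) = 11.76 dB.
L_total = 54.4 + 11.76 = 66.2 dB SPL.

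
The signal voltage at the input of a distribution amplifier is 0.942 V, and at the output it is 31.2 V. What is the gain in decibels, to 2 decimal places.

30.40 dB

For a voltage ratio, dB = 20·log₁₀(V₂/V₁).
20·log₁₀(31.2/0.942) = 20·log₁₀(33.12) = 30.40 dB.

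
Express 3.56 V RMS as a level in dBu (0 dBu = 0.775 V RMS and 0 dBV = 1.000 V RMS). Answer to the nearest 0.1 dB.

dBu = 20·log₁₀(V / 0.775 V).
20·log₁₀(3.56/0.775) = +13.2 dBu.

+13.2 dBu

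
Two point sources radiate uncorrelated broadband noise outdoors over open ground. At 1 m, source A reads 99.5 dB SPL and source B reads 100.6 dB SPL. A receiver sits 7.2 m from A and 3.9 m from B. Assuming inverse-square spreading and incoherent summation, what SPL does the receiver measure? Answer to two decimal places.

At the listener: L_A = 99.5 − 20·log₁₀(7.2) = 82.353 dB; L_B = 100.6 − 20·log₁₀(3.9) = 88.779 dB.
Combined: 10·log₁₀(10^(82.353/10)+10^(88.779/10)) = 89.67 dB SPL.

89.67 dB SPL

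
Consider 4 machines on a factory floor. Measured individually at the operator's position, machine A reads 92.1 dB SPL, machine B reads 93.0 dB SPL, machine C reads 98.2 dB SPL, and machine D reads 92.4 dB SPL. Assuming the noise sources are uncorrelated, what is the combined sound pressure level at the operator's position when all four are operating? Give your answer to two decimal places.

100.78 dB SPL

Uncorrelated sources add in intensity (power), not in dB.
L_total = 10·log₁₀(10^(92.1/10) + 10^(93.0/10) + 10^(98.2/10) + 10^(92.4/10)) = 10·log₁₀(11962000000) = 100.78 dB SPL.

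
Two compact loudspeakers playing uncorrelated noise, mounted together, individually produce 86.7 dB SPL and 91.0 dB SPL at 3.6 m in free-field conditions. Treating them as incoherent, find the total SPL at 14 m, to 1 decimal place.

80.6 dB SPL

Combined at 3.6 m: 10·log₁₀(10^(86.7/10)+10^(91.0/10)) = 92.37 dB SPL.
Then apply −20·log₁₀(14/3.6) = -11.80 dB → 80.6 dB SPL.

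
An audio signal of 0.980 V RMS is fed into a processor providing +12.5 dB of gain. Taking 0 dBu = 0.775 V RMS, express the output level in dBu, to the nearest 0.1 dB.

Input level: 20·log₁₀(0.980/0.775) = 2.04 dBu.
Output: 2.04 + 12.5 = +14.5 dBu.

+14.5 dBu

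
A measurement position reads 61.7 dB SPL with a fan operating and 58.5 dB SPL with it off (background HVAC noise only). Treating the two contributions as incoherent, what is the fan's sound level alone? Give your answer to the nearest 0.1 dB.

58.9 dB SPL

Background correction is a power subtraction:
L_src = 10·log₁₀(10^(61.7/10) − 10^(58.5/10)) = 10·log₁₀(771200) = 58.9 dB SPL.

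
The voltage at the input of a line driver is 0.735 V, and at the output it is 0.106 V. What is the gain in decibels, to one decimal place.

-16.8 dB

For a voltage ratio, dB = 20·log₁₀(V₂/V₁).
20·log₁₀(0.106/0.735) = 20·log₁₀(0.1442) = -16.8 dB.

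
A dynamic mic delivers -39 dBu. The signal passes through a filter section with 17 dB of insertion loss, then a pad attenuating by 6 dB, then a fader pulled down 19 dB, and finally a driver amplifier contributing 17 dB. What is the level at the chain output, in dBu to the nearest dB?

Cascaded gains and losses add directly in dB.
-39 − 17 − 6 − 19 + 17 = -64 dBu.

-64 dBu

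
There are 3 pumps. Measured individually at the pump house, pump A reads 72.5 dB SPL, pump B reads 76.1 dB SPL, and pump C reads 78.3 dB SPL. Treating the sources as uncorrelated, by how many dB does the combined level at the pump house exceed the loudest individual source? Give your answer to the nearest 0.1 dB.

Uncorrelated sources add in intensity (power), not in dB.
L_total = 10·log₁₀(10^(72.5/10) + 10^(76.1/10) + 10^(78.3/10)) = 81.01 dB SPL.
Excess over the loudest (78.3 dB): 81.01 − 78.3 = 2.7 dB.

2.7 dB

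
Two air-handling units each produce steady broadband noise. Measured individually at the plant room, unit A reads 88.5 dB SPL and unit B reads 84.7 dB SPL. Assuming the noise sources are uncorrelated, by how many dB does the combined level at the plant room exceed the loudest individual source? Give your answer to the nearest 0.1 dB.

Add the sources as powers (linear), then convert back to dB:
L_total = 10·log₁₀(10^(88.5/10) + 10^(84.7/10)) = 90.01 dB SPL.
Excess over the loudest (88.5 dB): 90.01 − 88.5 = 1.5 dB.

1.5 dB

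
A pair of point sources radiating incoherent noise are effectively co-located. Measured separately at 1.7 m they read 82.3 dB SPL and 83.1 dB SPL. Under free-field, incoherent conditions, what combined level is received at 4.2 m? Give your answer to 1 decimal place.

Combined at 1.7 m: 10·log₁₀(10^(82.3/10)+10^(83.1/10)) = 85.73 dB SPL.
Then apply −20·log₁₀(4.2/1.7) = -7.86 dB → 77.9 dB SPL.

77.9 dB SPL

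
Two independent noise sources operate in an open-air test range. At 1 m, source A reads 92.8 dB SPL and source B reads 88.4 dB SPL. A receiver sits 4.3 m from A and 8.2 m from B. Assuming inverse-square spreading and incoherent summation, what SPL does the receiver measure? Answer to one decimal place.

At the listener: L_A = 92.8 − 20·log₁₀(4.3) = 80.13 dB; L_B = 88.4 − 20·log₁₀(8.2) = 70.12 dB.
Combined: 10·log₁₀(10^(80.13/10)+10^(70.12/10)) = 80.5 dB SPL.

80.5 dB SPL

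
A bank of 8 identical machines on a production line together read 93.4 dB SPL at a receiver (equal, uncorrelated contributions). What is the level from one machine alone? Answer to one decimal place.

84.4 dB SPL

8 equal incoherent sources add 10·log₁₀(8) = 9.03 dB over one source.
L_one = 93.4 − 9.03 = 84.4 dB SPL.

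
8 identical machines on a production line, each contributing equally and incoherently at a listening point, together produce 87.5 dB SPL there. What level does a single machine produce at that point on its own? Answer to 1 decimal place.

8 equal incoherent sources add 10·log₁₀(8) = 9.03 dB over one source.
L_one = 87.5 − 9.03 = 78.5 dB SPL.

78.5 dB SPL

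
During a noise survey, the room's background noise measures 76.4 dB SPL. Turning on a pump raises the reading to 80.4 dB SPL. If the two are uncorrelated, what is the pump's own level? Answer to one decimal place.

Subtract intensities: L_src = 10·log₁₀(10^(L_total/10) − 10^(L_bg/10)).
L_src = 10·log₁₀(10^(80.4/10) − 10^(76.4/10)) = 10·log₁₀(66000000) = 78.2 dB SPL.

78.2 dB SPL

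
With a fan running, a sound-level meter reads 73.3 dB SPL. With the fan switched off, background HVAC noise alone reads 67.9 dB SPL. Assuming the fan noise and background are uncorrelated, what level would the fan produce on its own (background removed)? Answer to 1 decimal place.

Background correction is a power subtraction:
L_src = 10·log₁₀(10^(73.3/10) − 10^(67.9/10)) = 10·log₁₀(15210000) = 71.8 dB SPL.

71.8 dB SPL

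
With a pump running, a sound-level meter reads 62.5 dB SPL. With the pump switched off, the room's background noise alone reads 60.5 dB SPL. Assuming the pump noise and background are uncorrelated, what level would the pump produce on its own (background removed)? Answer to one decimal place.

58.2 dB SPL

Background correction is a power subtraction:
L_src = 10·log₁₀(10^(62.5/10) − 10^(60.5/10)) = 10·log₁₀(656300) = 58.2 dB SPL.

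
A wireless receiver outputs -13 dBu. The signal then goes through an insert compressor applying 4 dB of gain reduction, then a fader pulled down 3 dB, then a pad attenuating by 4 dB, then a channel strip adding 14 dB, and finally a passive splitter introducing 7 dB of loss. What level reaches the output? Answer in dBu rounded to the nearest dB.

Gain stages sum in dB:
-13 − 4 − 3 − 4 + 14 − 7 = -17 dBu.

-17 dBu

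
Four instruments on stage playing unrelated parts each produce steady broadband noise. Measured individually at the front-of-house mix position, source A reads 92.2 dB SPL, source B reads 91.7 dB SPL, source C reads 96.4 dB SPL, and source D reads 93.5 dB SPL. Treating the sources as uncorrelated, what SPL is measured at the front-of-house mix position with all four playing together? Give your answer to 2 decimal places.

99.89 dB SPL

Uncorrelated sources add in intensity (power), not in dB.
L_total = 10·log₁₀(10^(92.2/10) + 10^(91.7/10) + 10^(96.4/10) + 10^(93.5/10)) = 10·log₁₀(9743000000) = 99.89 dB SPL.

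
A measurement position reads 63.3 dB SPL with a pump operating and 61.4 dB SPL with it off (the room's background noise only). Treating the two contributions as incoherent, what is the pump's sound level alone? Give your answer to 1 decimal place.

58.8 dB SPL

Subtract intensities: L_src = 10·log₁₀(10^(L_total/10) − 10^(L_bg/10)).
L_src = 10·log₁₀(10^(63.3/10) − 10^(61.4/10)) = 10·log₁₀(757600) = 58.8 dB SPL.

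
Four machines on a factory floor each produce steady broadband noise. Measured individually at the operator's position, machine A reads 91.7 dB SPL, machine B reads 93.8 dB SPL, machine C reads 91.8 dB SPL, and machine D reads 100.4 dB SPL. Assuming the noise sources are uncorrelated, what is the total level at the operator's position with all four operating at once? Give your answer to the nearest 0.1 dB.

Uncorrelated sources add in intensity (power), not in dB.
L_total = 10·log₁₀(10^(91.7/10) + 10^(93.8/10) + 10^(91.8/10) + 10^(100.4/10)) = 10·log₁₀(16356000000) = 102.1 dB SPL.

102.1 dB SPL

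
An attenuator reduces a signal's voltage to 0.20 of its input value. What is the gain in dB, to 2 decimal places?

-13.98 dB

Voltage is an amplitude quantity, so gain = 20·log₁₀(V_out/V_in).
20·log₁₀(0.20) = -13.98 dB.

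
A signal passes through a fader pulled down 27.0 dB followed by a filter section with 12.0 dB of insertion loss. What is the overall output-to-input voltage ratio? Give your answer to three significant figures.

Net gain = (−27.0) + (−12.0) = -39.0 dB.
Voltage ratio = 10^(-39.0/20) = 0.0112.

0.0112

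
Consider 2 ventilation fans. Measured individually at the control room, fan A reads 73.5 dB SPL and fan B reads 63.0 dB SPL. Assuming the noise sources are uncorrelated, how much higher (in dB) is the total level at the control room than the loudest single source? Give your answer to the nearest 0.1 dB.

Incoherent sources sum as intensities:
L_total = 10·log₁₀(10^(73.5/10) + 10^(63.0/10)) = 73.87 dB SPL.
Excess over the loudest (73.5 dB): 73.87 − 73.5 = 0.4 dB.

0.4 dB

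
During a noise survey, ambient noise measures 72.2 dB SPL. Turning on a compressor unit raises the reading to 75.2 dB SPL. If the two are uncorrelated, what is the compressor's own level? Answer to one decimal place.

72.2 dB SPL

Subtract intensities: L_src = 10·log₁₀(10^(L_total/10) − 10^(L_bg/10)).
L_src = 10·log₁₀(10^(75.2/10) − 10^(72.2/10)) = 10·log₁₀(16520000) = 72.2 dB SPL.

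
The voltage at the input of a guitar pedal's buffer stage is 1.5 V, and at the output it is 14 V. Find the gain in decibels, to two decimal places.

Voltage is an amplitude quantity, so gain = 20·log₁₀(V_out/V_in).
20·log₁₀(14/1.5) = 20·log₁₀(9.333) = 19.40 dB.

19.40 dB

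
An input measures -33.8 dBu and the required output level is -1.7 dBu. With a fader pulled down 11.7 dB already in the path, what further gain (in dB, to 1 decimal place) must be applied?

The required make-up gain is the shortfall in the dB sum.
G = -1.7 − (-33.8) + 11.7 = 43.8 dB.

43.8 dB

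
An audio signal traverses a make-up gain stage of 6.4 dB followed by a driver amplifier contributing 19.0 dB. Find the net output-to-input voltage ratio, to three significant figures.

Net gain = 6.4 + 19.0 = 25.4 dB.
Voltage ratio = 10^(25.4/20) = 18.6.

18.6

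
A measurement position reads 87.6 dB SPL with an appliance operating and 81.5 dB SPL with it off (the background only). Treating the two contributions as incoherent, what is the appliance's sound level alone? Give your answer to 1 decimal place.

Remove the background by subtracting linear intensities:
L_src = 10·log₁₀(10^(87.6/10) − 10^(81.5/10)) = 10·log₁₀(434200000) = 86.4 dB SPL.

86.4 dB SPL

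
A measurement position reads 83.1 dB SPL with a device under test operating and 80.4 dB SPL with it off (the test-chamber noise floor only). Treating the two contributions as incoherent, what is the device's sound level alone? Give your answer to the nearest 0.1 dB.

79.8 dB SPL

Remove the background by subtracting linear intensities:
L_src = 10·log₁₀(10^(83.1/10) − 10^(80.4/10)) = 10·log₁₀(94530000) = 79.8 dB SPL.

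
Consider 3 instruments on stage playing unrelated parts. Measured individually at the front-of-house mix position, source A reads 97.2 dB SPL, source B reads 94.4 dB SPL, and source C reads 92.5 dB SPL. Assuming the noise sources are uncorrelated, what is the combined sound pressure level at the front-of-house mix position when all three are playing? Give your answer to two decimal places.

Add the sources as powers (linear), then convert back to dB:
L_total = 10·log₁₀(10^(97.2/10) + 10^(94.4/10) + 10^(92.5/10)) = 10·log₁₀(9781000000) = 99.90 dB SPL.

99.90 dB SPL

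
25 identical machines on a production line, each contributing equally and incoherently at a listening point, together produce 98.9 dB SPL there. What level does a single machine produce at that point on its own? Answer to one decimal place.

84.9 dB SPL

25 equal incoherent sources add 10·log₁₀(25) = 13.98 dB over one source.
L_one = 98.9 − 13.98 = 84.9 dB SPL.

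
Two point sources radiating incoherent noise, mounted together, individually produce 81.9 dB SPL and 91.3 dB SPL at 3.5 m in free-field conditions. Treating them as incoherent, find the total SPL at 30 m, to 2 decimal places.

Combined at 3.5 m: 10·log₁₀(10^(81.9/10)+10^(91.3/10)) = 91.772 dB SPL.
Then apply −20·log₁₀(30/3.5) = -18.661 dB → 73.11 dB SPL.

73.11 dB SPL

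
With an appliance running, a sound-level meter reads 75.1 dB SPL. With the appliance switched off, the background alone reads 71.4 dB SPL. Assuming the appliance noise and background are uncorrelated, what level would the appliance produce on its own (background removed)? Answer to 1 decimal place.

Background correction is a power subtraction:
L_src = 10·log₁₀(10^(75.1/10) − 10^(71.4/10)) = 10·log₁₀(18560000) = 72.7 dB SPL.

72.7 dB SPL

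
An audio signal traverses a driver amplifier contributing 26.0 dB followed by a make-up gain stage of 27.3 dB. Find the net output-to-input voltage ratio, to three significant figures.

Net gain = 26.0 + 27.3 = 53.3 dB.
Voltage ratio = 10^(53.3/20) = 462.

462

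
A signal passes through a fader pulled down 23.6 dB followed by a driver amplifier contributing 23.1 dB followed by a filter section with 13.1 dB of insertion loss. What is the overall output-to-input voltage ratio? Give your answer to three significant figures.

0.209

Net gain = (−23.6) + 23.1 + (−13.1) = -13.6 dB.
Voltage ratio = 10^(-13.6/20) = 0.209.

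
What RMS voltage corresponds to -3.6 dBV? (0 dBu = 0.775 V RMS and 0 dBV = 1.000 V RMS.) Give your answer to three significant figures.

0.661 V

V = 1.000 V × 10^(-3.6/20).
= 1.000 × 0.6607 = 0.661 V.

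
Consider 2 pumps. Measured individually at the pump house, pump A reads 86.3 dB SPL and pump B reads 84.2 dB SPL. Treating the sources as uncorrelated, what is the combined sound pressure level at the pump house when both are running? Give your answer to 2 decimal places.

Incoherent sources sum as intensities:
L_total = 10·log₁₀(10^(86.3/10) + 10^(84.2/10)) = 10·log₁₀(689600000) = 88.39 dB SPL.

88.39 dB SPL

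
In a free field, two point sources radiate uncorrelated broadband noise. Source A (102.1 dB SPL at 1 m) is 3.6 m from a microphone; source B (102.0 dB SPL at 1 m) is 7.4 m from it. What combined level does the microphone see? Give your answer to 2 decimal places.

At the listener: L_A = 102.1 − 20·log₁₀(3.6) = 90.974 dB; L_B = 102.0 − 20·log₁₀(7.4) = 84.615 dB.
Combined: 10·log₁₀(10^(90.974/10)+10^(84.615/10)) = 91.88 dB SPL.

91.88 dB SPL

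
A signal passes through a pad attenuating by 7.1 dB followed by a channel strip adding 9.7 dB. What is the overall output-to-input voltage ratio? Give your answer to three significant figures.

1.35

Net gain = (−7.1) + 9.7 = 2.6 dB.
Voltage ratio = 10^(2.6/20) = 1.35.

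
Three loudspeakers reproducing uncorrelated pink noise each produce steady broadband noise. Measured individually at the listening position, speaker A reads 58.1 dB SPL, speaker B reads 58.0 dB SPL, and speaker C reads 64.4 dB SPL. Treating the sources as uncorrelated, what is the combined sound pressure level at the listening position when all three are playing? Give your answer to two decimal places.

66.05 dB SPL

Add the sources as powers (linear), then convert back to dB:
L_total = 10·log₁₀(10^(58.1/10) + 10^(58.0/10) + 10^(64.4/10)) = 10·log₁₀(4031000) = 66.05 dB SPL.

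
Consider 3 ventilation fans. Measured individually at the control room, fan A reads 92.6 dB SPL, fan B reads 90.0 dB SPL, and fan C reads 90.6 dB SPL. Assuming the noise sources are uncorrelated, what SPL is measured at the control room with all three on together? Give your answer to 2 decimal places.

95.99 dB SPL

Uncorrelated sources add in intensity (power), not in dB.
L_total = 10·log₁₀(10^(92.6/10) + 10^(90.0/10) + 10^(90.6/10)) = 10·log₁₀(3968000000) = 95.99 dB SPL.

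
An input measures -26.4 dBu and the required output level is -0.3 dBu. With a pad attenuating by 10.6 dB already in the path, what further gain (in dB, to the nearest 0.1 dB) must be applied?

The required make-up gain is the shortfall in the dB sum.
G = -0.3 − (-26.4) + 10.6 = 36.7 dB.

36.7 dB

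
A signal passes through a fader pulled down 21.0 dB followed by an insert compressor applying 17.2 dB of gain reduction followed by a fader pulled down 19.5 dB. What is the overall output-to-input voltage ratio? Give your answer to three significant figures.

0.00130

Net gain = (−21.0) + (−17.2) + (−19.5) = -57.7 dB.
Voltage ratio = 10^(-57.7/20) = 0.00130.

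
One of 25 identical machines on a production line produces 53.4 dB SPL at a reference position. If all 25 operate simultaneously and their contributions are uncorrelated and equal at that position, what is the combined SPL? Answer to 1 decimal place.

25 equal incoherent sources raise the level by 10·log₁₀(25) = 13.98 dB.
L_total = 53.4 + 13.98 = 67.4 dB SPL.

67.4 dB SPL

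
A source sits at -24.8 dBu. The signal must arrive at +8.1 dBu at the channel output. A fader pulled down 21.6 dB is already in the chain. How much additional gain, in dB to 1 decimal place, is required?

The required make-up gain is the shortfall in the dB sum.
G = +8.1 − (-24.8) + 21.6 = 54.5 dB.

54.5 dB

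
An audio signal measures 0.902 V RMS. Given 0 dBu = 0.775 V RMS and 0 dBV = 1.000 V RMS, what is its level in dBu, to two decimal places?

+1.32 dBu

dBu = 20·log₁₀(V / 0.775 V).
20·log₁₀(0.902/0.775) = +1.32 dBu.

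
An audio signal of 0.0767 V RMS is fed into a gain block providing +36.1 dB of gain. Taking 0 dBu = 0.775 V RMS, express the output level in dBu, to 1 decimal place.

+16.0 dBu

Input level: 20·log₁₀(0.0767/0.775) = -20.09 dBu.
Output: -20.09 + 36.1 = +16.0 dBu.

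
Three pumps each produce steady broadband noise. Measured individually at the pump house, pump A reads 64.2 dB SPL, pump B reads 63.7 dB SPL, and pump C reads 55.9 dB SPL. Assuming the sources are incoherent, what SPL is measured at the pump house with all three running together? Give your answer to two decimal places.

Add the sources as powers (linear), then convert back to dB:
L_total = 10·log₁₀(10^(64.2/10) + 10^(63.7/10) + 10^(55.9/10)) = 10·log₁₀(5364000) = 67.29 dB SPL.

67.29 dB SPL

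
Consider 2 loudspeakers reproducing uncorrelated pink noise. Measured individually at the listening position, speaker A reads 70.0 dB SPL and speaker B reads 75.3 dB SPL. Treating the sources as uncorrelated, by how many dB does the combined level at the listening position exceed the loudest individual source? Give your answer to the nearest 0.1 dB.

1.1 dB

Add the sources as powers (linear), then convert back to dB:
L_total = 10·log₁₀(10^(70.0/10) + 10^(75.3/10)) = 76.42 dB SPL.
Excess over the loudest (75.3 dB): 76.42 − 75.3 = 1.1 dB.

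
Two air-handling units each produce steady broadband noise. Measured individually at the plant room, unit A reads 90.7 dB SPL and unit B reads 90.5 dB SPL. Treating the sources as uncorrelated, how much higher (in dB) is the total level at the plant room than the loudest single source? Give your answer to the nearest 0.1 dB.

Add the sources as powers (linear), then convert back to dB:
L_total = 10·log₁₀(10^(90.7/10) + 10^(90.5/10)) = 93.61 dB SPL.
Excess over the loudest (90.7 dB): 93.61 − 90.7 = 2.9 dB.

2.9 dB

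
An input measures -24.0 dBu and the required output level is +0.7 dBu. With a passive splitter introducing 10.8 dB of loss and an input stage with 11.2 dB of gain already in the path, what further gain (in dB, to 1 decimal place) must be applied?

The required make-up gain is the shortfall in the dB sum.
G = +0.7 − (-24.0) + 10.8 − 11.2 = 24.3 dB.

24.3 dB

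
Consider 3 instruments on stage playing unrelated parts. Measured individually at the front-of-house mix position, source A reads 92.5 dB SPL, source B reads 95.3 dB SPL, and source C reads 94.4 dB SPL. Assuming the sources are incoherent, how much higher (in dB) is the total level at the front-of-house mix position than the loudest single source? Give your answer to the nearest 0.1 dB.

3.7 dB

Incoherent sources sum as intensities:
L_total = 10·log₁₀(10^(92.5/10) + 10^(95.3/10) + 10^(94.4/10)) = 98.99 dB SPL.
Excess over the loudest (95.3 dB): 98.99 − 95.3 = 3.7 dB.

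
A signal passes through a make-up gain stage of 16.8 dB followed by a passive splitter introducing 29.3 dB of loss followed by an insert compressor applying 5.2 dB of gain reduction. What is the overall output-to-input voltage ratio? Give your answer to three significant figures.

Net gain = 16.8 + (−29.3) + (−5.2) = -17.7 dB.
Voltage ratio = 10^(-17.7/20) = 0.130.

0.130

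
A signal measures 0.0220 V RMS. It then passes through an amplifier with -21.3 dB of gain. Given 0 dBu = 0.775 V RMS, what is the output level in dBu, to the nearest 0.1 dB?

Input level: 20·log₁₀(0.0220/0.775) = -30.94 dBu.
Output: -30.94 − 21.3 = -52.2 dBu.

-52.2 dBu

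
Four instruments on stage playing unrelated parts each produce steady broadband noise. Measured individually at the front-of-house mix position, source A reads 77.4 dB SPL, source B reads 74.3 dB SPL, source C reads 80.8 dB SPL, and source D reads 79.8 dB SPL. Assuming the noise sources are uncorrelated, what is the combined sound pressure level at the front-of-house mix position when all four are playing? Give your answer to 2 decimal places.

84.74 dB SPL

Add the sources as powers (linear), then convert back to dB:
L_total = 10·log₁₀(10^(77.4/10) + 10^(74.3/10) + 10^(80.8/10) + 10^(79.8/10)) = 10·log₁₀(297600000) = 84.74 dB SPL.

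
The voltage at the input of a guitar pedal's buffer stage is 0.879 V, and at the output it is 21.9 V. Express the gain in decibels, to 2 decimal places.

27.93 dB

Voltage is an amplitude quantity, so gain = 20·log₁₀(V_out/V_in).
20·log₁₀(21.9/0.879) = 20·log₁₀(24.91) = 27.93 dB.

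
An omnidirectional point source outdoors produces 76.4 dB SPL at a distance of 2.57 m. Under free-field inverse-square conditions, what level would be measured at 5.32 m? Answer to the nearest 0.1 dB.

For a point source in a free field, ΔL = −20·log₁₀(d₂/d₁).
ΔL = −20·log₁₀(5.32/2.57) = -6.32 dB, so L₂ = 76.4 + (-6.32) = 70.1 dB SPL.

70.1 dB SPL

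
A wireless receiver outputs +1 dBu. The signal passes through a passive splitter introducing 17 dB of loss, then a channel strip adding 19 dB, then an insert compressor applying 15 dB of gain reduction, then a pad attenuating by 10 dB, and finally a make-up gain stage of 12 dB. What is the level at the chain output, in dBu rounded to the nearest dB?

-10 dBu

Gain stages sum in dB:
+1 − 17 + 19 − 15 − 10 + 12 = -10 dBu.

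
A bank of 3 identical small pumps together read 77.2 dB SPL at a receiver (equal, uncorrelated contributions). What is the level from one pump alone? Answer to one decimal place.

3 equal incoherent sources add 10·log₁₀(3) = 4.77 dB over one source.
L_one = 77.2 − 4.77 = 72.4 dB SPL.

72.4 dB SPL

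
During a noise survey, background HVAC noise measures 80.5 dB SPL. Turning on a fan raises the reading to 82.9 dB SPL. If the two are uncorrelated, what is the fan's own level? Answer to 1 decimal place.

79.2 dB SPL

Subtract intensities: L_src = 10·log₁₀(10^(L_total/10) − 10^(L_bg/10)).
L_src = 10·log₁₀(10^(82.9/10) − 10^(80.5/10)) = 10·log₁₀(82780000) = 79.2 dB SPL.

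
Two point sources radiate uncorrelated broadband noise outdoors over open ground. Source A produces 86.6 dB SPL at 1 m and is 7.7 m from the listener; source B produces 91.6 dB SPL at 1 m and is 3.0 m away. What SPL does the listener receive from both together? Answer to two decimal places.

82.26 dB SPL

At the listener: L_A = 86.6 − 20·log₁₀(7.7) = 68.870 dB; L_B = 91.6 − 20·log₁₀(3.0) = 82.058 dB.
Combined: 10·log₁₀(10^(68.870/10)+10^(82.058/10)) = 82.26 dB SPL.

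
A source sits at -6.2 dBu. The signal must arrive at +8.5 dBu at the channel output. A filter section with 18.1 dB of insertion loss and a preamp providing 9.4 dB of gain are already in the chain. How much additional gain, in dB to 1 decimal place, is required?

The required make-up gain is the shortfall in the dB sum.
G = +8.5 − (-6.2) + 18.1 − 9.4 = 23.4 dB.

23.4 dB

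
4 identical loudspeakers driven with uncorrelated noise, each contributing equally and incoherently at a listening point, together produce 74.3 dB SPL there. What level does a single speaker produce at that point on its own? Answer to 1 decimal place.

68.3 dB SPL

4 equal incoherent sources add 10·log₁₀(4) = 6.02 dB over one source.
L_one = 74.3 − 6.02 = 68.3 dB SPL.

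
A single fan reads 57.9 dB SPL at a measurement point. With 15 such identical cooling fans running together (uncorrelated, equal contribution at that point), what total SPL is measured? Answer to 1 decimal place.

15 equal incoherent sources raise the level by 10·log₁₀(15) = 11.76 dB.
L_total = 57.9 + 11.76 = 69.7 dB SPL.

69.7 dB SPL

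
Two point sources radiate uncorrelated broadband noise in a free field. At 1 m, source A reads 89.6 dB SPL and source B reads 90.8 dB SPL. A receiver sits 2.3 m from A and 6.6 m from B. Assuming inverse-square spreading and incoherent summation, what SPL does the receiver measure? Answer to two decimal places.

At the listener: L_A = 89.6 − 20·log₁₀(2.3) = 82.365 dB; L_B = 90.8 − 20·log₁₀(6.6) = 74.409 dB.
Combined: 10·log₁₀(10^(82.365/10)+10^(74.409/10)) = 83.01 dB SPL.

83.01 dB SPL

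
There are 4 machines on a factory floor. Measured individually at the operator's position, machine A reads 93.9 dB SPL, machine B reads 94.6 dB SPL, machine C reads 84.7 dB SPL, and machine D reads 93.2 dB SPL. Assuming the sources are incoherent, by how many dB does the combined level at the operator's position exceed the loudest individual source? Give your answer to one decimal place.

Incoherent sources sum as intensities:
L_total = 10·log₁₀(10^(93.9/10) + 10^(94.6/10) + 10^(84.7/10) + 10^(93.2/10)) = 98.88 dB SPL.
Excess over the loudest (94.6 dB): 98.88 − 94.6 = 4.3 dB.

4.3 dB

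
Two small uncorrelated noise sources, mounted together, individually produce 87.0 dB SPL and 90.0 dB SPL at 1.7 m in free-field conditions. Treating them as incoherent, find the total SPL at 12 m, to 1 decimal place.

Combined at 1.7 m: 10·log₁₀(10^(87.0/10)+10^(90.0/10)) = 91.76 dB SPL.
Then apply −20·log₁₀(12/1.7) = -16.97 dB → 74.8 dB SPL.

74.8 dB SPL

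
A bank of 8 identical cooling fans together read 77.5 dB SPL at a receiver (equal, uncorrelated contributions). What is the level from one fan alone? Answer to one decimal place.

8 equal incoherent sources add 10·log₁₀(8) = 9.03 dB over one source.
L_one = 77.5 − 9.03 = 68.5 dB SPL.

68.5 dB SPL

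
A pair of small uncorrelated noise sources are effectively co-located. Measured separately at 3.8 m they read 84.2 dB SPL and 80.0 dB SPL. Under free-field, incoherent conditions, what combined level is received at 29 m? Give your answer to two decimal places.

Combined at 3.8 m: 10·log₁₀(10^(84.2/10)+10^(80.0/10)) = 85.599 dB SPL.
Then apply −20·log₁₀(29/3.8) = -17.652 dB → 67.95 dB SPL.

67.95 dB SPL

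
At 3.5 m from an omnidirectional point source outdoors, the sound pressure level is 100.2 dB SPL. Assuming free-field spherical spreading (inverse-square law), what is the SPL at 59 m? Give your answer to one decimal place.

75.7 dB SPL

Free-field point source: level drops by 20·log₁₀ of the distance ratio.
ΔL = −20·log₁₀(59/3.5) = -24.54 dB, so L₂ = 100.2 + (-24.54) = 75.7 dB SPL.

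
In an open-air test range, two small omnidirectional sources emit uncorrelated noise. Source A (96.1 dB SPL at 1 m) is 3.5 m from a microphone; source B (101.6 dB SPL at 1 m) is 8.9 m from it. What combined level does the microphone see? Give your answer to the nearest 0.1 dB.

At the listener: L_A = 96.1 − 20·log₁₀(3.5) = 85.22 dB; L_B = 101.6 − 20·log₁₀(8.9) = 82.61 dB.
Combined: 10·log₁₀(10^(85.22/10)+10^(82.61/10)) = 87.1 dB SPL.

87.1 dB SPL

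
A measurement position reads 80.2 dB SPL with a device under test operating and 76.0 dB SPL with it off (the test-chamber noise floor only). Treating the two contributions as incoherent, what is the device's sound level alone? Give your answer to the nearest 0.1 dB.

Subtract intensities: L_src = 10·log₁₀(10^(L_total/10) − 10^(L_bg/10)).
L_src = 10·log₁₀(10^(80.2/10) − 10^(76.0/10)) = 10·log₁₀(64900000) = 78.1 dB SPL.

78.1 dB SPL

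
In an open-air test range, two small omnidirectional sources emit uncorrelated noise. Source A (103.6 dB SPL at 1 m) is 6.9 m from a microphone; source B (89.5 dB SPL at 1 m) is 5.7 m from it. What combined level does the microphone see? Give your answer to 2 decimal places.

At the listener: L_A = 103.6 − 20·log₁₀(6.9) = 86.823 dB; L_B = 89.5 − 20·log₁₀(5.7) = 74.383 dB.
Combined: 10·log₁₀(10^(86.823/10)+10^(74.383/10)) = 87.06 dB SPL.

87.06 dB SPL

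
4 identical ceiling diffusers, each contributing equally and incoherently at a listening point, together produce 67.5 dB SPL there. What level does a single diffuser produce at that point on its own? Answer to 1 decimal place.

61.5 dB SPL

4 equal incoherent sources add 10·log₁₀(4) = 6.02 dB over one source.
L_one = 67.5 − 6.02 = 61.5 dB SPL.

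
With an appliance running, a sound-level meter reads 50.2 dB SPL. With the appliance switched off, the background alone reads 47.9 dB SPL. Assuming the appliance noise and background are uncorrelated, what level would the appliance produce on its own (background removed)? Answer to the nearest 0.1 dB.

Subtract intensities: L_src = 10·log₁₀(10^(L_total/10) − 10^(L_bg/10)).
L_src = 10·log₁₀(10^(50.2/10) − 10^(47.9/10)) = 10·log₁₀(43050) = 46.3 dB SPL.

46.3 dB SPL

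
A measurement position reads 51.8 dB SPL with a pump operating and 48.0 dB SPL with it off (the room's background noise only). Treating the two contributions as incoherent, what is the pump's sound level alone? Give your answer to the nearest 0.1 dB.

49.5 dB SPL

Subtract intensities: L_src = 10·log₁₀(10^(L_total/10) − 10^(L_bg/10)).
L_src = 10·log₁₀(10^(51.8/10) − 10^(48.0/10)) = 10·log₁₀(88260) = 49.5 dB SPL.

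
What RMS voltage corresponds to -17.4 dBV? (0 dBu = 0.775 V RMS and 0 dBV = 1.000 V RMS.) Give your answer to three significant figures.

V = 1.000 V × 10^(-17.4/20).
= 1.000 × 0.1349 = 0.135 V.

0.135 V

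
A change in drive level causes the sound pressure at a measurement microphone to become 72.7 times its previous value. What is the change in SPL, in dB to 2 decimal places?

37.23 dB

SPL change from a pressure ratio uses the 20·log₁₀ form:
20·log₁₀(72.7) = 37.23 dB.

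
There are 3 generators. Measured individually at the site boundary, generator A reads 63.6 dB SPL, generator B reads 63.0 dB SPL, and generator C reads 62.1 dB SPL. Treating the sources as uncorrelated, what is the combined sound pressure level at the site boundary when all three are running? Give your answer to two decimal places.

Uncorrelated sources add in intensity (power), not in dB.
L_total = 10·log₁₀(10^(63.6/10) + 10^(63.0/10) + 10^(62.1/10)) = 10·log₁₀(5908000) = 67.71 dB SPL.

67.71 dB SPL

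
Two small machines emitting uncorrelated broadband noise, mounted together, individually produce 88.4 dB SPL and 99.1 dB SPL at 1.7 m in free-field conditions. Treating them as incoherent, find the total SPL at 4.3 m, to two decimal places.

Combined at 1.7 m: 10·log₁₀(10^(88.4/10)+10^(99.1/10)) = 99.455 dB SPL.
Then apply −20·log₁₀(4.3/1.7) = -8.060 dB → 91.39 dB SPL.

91.39 dB SPL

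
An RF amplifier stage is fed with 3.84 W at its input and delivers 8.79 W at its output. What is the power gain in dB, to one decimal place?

3.6 dB

Power ratio → dB uses the 10·log₁₀ form:
10·log₁₀(8.79/3.84) = 10·log₁₀(2.289) = 3.6 dB.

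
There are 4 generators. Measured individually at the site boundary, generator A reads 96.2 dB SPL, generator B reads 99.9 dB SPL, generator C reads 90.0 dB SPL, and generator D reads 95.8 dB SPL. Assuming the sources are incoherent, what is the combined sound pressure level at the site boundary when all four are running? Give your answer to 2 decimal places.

102.73 dB SPL

Incoherent sources sum as intensities:
L_total = 10·log₁₀(10^(96.2/10) + 10^(99.9/10) + 10^(90.0/10) + 10^(95.8/10)) = 10·log₁₀(18743000000) = 102.73 dB SPL.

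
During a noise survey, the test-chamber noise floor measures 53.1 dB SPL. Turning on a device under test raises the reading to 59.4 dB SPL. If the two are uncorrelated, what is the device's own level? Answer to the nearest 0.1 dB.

58.2 dB SPL

Background correction is a power subtraction:
L_src = 10·log₁₀(10^(59.4/10) − 10^(53.1/10)) = 10·log₁₀(666800) = 58.2 dB SPL.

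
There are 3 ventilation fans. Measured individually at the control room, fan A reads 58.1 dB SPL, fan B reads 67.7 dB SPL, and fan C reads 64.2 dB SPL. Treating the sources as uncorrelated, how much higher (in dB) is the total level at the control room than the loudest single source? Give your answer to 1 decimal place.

Incoherent sources sum as intensities:
L_total = 10·log₁₀(10^(58.1/10) + 10^(67.7/10) + 10^(64.2/10)) = 69.62 dB SPL.
Excess over the loudest (67.7 dB): 69.62 − 67.7 = 1.9 dB.

1.9 dB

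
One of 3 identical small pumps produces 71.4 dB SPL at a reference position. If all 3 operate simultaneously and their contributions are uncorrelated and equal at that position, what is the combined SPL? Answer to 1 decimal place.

76.2 dB SPL

3 equal incoherent sources raise the level by 10·log₁₀(3) = 4.77 dB.
L_total = 71.4 + 4.77 = 76.2 dB SPL.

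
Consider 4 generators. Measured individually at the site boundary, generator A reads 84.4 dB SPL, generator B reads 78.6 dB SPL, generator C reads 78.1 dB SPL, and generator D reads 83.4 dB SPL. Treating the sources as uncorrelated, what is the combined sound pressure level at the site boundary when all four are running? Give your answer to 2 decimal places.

Uncorrelated sources add in intensity (power), not in dB.
L_total = 10·log₁₀(10^(84.4/10) + 10^(78.6/10) + 10^(78.1/10) + 10^(83.4/10)) = 10·log₁₀(631200000) = 88.00 dB SPL.

88.00 dB SPL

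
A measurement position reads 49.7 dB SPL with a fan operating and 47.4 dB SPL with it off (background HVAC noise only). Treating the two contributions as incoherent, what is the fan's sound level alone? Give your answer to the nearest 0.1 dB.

Subtract intensities: L_src = 10·log₁₀(10^(L_total/10) − 10^(L_bg/10)).
L_src = 10·log₁₀(10^(49.7/10) − 10^(47.4/10)) = 10·log₁₀(38370) = 45.8 dB SPL.

45.8 dB SPL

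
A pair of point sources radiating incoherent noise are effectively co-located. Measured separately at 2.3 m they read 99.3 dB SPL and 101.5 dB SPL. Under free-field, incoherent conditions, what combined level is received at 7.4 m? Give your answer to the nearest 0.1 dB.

93.4 dB SPL

Combined at 2.3 m: 10·log₁₀(10^(99.3/10)+10^(101.5/10)) = 103.55 dB SPL.
Then apply −20·log₁₀(7.4/2.3) = -10.15 dB → 93.4 dB SPL.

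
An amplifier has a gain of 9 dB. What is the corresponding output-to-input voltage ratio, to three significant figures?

Voltage ratio = 10^(dB/20).
10^(9/20) = 10^(0.4500) = 2.82.

2.82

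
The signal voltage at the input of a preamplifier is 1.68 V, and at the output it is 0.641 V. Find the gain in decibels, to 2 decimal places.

For a voltage ratio, dB = 20·log₁₀(V₂/V₁).
20·log₁₀(0.641/1.68) = 20·log₁₀(0.3815) = -8.37 dB.

-8.37 dB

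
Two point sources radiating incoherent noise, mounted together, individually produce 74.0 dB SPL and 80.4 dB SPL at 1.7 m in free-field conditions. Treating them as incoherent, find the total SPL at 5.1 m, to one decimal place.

Combined at 1.7 m: 10·log₁₀(10^(74.0/10)+10^(80.4/10)) = 81.30 dB SPL.
Then apply −20·log₁₀(5.1/1.7) = -9.54 dB → 71.8 dB SPL.

71.8 dB SPL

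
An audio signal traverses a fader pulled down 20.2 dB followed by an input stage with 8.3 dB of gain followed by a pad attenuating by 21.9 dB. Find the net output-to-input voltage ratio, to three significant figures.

0.0204

Net gain = (−20.2) + 8.3 + (−21.9) = -33.8 dB.
Voltage ratio = 10^(-33.8/20) = 0.0204.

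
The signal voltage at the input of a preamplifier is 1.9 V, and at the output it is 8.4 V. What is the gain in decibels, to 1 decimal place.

12.9 dB

Voltage ratio → dB uses the 20·log₁₀ form:
20·log₁₀(8.4/1.9) = 20·log₁₀(4.421) = 12.9 dB.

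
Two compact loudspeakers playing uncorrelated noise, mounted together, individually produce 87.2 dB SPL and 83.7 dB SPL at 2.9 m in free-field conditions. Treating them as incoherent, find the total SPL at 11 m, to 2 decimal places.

77.22 dB SPL

Combined at 2.9 m: 10·log₁₀(10^(87.2/10)+10^(83.7/10)) = 88.804 dB SPL.
Then apply −20·log₁₀(11/2.9) = -11.580 dB → 77.22 dB SPL.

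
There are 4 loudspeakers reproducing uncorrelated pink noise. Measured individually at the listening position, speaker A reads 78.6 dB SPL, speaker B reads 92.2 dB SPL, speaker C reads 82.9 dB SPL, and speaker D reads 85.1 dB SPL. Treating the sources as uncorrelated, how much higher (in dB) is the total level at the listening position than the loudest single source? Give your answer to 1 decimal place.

1.3 dB

Incoherent sources sum as intensities:
L_total = 10·log₁₀(10^(78.6/10) + 10^(92.2/10) + 10^(82.9/10) + 10^(85.1/10)) = 93.52 dB SPL.
Excess over the loudest (92.2 dB): 93.52 − 92.2 = 1.3 dB.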